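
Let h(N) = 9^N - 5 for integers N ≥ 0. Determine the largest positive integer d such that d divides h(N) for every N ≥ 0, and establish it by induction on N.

d = 4

Computing the first values: h(0) = -4 and h(1) = 4; gcd(-4, 4) = 4, so d ≤ 4.
We prove 4 | 9^N - 5 for all N ≥ 0 by induction on N.
Base case (N = 0): h(0) = -4 = 4·(-1), so 4 | h(0).
Inductive step: suppose the statement holds for some p ≥ 0, i.e. 4 | h(p). Then
h(p+1) = 9^(p+1) - 5 = 9·(9^p - 5) + 40 = 9·h(p) + 40. The first term is divisible by 4 by the inductive hypothesis, and 40 is divisible by 4. Hence 4 | h(p+1).
This completes the induction.
Therefore the largest such d is 4.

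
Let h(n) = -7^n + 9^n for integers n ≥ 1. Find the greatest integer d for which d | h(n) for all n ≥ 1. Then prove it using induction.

Computing the first values: h(1) = 2 and h(2) = 32; gcd(2, 32) = 2, so d ≤ 2.
We prove 2 | -7^n + 9^n for all n ≥ 1 by induction on n.
Base case (n = 1): h(1) = 2 = 2·(1), so 2 | h(1).
Inductive step: assume the claim holds for n = p, i.e. 2 | h(p). Then
9^{p+1} − 7^{p+1} = 9·9^p − 7·7^p = 9·(9^p − 7^p) + (2)·7^p. The first term is divisible by 2 by the inductive hypothesis, and the second term (2)·7^p is divisible by 2 since 2 | 2. Hence 2 | h(p+1).
This completes the induction.
Therefore the largest such d is 2.

d = 2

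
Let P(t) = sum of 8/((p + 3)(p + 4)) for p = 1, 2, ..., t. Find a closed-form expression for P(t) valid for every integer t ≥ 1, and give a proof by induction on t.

We claim P(t) = 2t/(t + 4) for all t ≥ 1.
Base case (t = 1): P(1) = 2/5, and the closed form gives 2/5. They agree.
Suppose the result is true for t = p, so P(p) = 2p/(p + 4).
Then P(p+1) = P(p) + (8/((p + 4)(p + 5))) = (2p/(p + 4)) + (8/((p + 4)(p + 5))).
Simplifying, P(p+1) = 2(p + 1)/(p + 5) = 2(p+1)/((p+1) + 4),
which is the closed form with t = p+1.
Hence, by induction on t, the claim holds for every t ≥ 1.

P(t) = 2t/(t + 4)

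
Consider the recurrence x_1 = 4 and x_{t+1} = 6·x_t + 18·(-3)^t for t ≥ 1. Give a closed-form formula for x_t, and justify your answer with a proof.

x_t = -2(-3)^t - 2·6^(t - 1)

Computing the first terms: x_1 = 4, x_2 = -30, x_3 = -18. This suggests x_t = -2(-3)^t - 2·6^(t - 1).
Base step (t = 1): the formula gives 4 = 4 = x_1.
For the inductive step, assume it holds for an arbitrary k ≥ 1, so x_k = -2(-3)^k - 2·6^(k - 1).
Then x_{k+1} = 6·x_k + 18·(-3)^k = 6·(-2(-3)^k - 2·6^(k - 1)) + 18·(-3)^k = -2(-3)^(k + 1) - 2·6^k = -2(-3)^(k+1) - 2·6^((k+1) - 1),
which is the claimed formula at t = k+1.
This completes the induction.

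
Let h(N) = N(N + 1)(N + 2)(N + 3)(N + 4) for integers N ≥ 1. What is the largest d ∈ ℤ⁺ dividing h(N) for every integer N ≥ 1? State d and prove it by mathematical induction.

d = 120

Computing the first values: h(1) = 120 and h(2) = 720; gcd(120, 720) = 120, so d ≤ 120.
We prove 120 | N(N + 1)(N + 2)(N + 3)(N + 4) for all N ≥ 1 by induction on N.
Base step (N = 1): h(1) = 120 = 120·(1), so 120 | h(1).
Inductive step: assume the claim holds for N = m, i.e. 120 | h(m). Then
h(m+1) − h(m) = (m+1)·(m+2)·(m+3)·(m+4)·(m+5) − m·(m+1)·(m+2)·(m+3)·(m+4) = (m+1)·(m+2)·(m+3)·(m+4)·[(m+5) − m] = 5·(m+1)·(m+2)·(m+3)·(m+4). The product of 4 consecutive integers is divisible by (4)! = 24, so h(m+1) − h(m) is divisible by 5·24 = 120. By the inductive hypothesis 120 | h(m), hence 120 | h(m+1).
This completes the induction.
Therefore the largest such d is 120.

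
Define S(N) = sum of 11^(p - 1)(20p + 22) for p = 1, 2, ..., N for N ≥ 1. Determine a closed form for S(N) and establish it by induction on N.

We claim S(N) = 2·11^N(N + 1) - 2 for all N ≥ 1.
Base case (N = 1): S(1) = 42, and the closed form gives 42. They agree.
Suppose the result is true for N = p, so S(p) = 2·11^p(p + 1) - 2.
Then S(p+1) = S(p) + (11^p(20p + 42)) = (2·11^p(p + 1) - 2) + (11^p(20p + 42)).
Simplifying, S(p+1) = 22·11^p·p + 44·11^p - 2 = 2·11^(p+1)((p+1) + 1) - 2,
which is the closed form with N = p+1.
Hence, by induction on N, the claim holds for every N ≥ 1.

S(N) = 2·11^N(N + 1) - 2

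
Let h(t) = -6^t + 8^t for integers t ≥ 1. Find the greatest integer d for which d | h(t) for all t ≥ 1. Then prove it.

Computing the first values: h(1) = 2 and h(2) = 28; gcd(2, 28) = 2, so d ≤ 2.
We prove 2 | -6^t + 8^t for all t ≥ 1 by induction on t.
Base step (t = 1): h(1) = 2 = 2·(1), so 2 | h(1).
Inductive step: suppose the statement holds for some r ≥ 1, i.e. 2 | h(r). Then
8^{r+1} − 6^{r+1} = 8·8^r − 6·6^r = 8·(8^r − 6^r) + (2)·6^r. The first term is divisible by 2 by the inductive hypothesis, and the second term (2)·6^r is divisible by 2 since 2 | 2. Hence 2 | h(r+1).
By the principle of mathematical induction, the result holds for all t ≥ 1.
Therefore the largest such d is 2.

d = 2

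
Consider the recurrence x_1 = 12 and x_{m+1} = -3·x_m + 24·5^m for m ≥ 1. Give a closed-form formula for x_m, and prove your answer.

Computing the first terms: x_1 = 12, x_2 = 84, x_3 = 348. This suggests x_m = (-3)^m + 3·5^m.
Base case (m = 1): the formula gives 12 = 12 = x_1.
Inductive step: suppose the statement holds for some k ≥ 1, so x_k = (-3)^k + 3·5^k.
Then x_{k+1} = -3·x_k + 24·5^k = -3·((-3)^k + 3·5^k) + 24·5^k = (-3)^(k + 1) + 3·5^(k + 1),
which is the claimed formula at m = k+1.
Hence, by induction on m, the claim holds for every m ≥ 1.

x_m = (-3)^m + 3·5^m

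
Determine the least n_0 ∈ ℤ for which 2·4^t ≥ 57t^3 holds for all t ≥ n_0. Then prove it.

At t = 6: 8192 < 12312, so the inequality fails and n_0 ≥ 7. We prove 2·4^t ≥ 57t^3 for all t ≥ 7.
When t = 7: 2·4^t = 32768 and 57t^3 = 19551, so 32768 ≥ 19551.
For the inductive step, assume it holds for an arbitrary p ≥ 7, so 2·4^p ≥ 57p^3.
Then 2·4^(p + 1) = 4·(2·4^p) ≥ 4·(57p^3).
Also, for p ≥ 7 we have 4·(57p^3) ≥ 57(p+1)^3, since 4 ≥ (1 + 1/p)^3 for all p ≥ 7.
Combining, 2·4^(p + 1) ≥ 57(p+1)^3.
By induction, the statement is established for all t ≥ 7.
Hence the smallest such n_0 is 7.

n_0 = 7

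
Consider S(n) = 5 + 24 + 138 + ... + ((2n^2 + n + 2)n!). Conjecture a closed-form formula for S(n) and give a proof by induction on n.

We claim S(n) = (2n + 1)(n + 1)! - 1 for all n ≥ 1.
Base step (n = 1): S(1) = 5, and the closed form gives 5. They agree.
For the inductive step, assume it holds for an arbitrary i ≥ 1, so S(i) = (2i + 1)(i + 1)! - 1.
Then S(i+1) = S(i) + ((2i^2 + 5i + 5)(i + 1)!) = ((2i + 1)(i + 1)! - 1) + ((2i^2 + 5i + 5)(i + 1)!).
Simplifying, S(i+1) = (2(i+1) + 1)((i+1) + 1)! - 1,
which is the closed form with n = i+1.
By induction, the statement is established for all n ≥ 1.

S(n) = (2n + 1)(n + 1)! - 1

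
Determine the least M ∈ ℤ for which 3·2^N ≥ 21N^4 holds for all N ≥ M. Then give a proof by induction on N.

M = 21

At N = 20: 3145728 < 3360000, so the inequality fails and M ≥ 21. We prove 3·2^N ≥ 21N^4 for all N ≥ 21.
Base case (N = 21): 3·2^N = 6291456 and 21N^4 = 4084101, so 6291456 ≥ 4084101.
Inductive step: suppose the statement holds for some k ≥ 21, so 3·2^k ≥ 21k^4.
Then 3·2^(k + 1) = 2·(3·2^k) ≥ 2·(21k^4).
Also, for k ≥ 21 we have 2·(21k^4) ≥ 21(k+1)^4, since 2 ≥ (1 + 1/k)^4 for all k ≥ 21.
Combining, 3·2^(k + 1) ≥ 21(k+1)^4.
By induction, the statement is established for all N ≥ 21.
Hence the smallest such M is 21.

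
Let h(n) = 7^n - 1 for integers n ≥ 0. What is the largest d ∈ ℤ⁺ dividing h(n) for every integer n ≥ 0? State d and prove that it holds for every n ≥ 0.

d = 6

Computing the first values: h(0) = 0 and h(1) = 6; gcd(0, 6) = 6, so d ≤ 6.
We prove 6 | 7^n - 1 for all n ≥ 0 by induction on n.
Base case (n = 0): h(0) = 0 = 6·(0), so 6 | h(0).
For the inductive step, assume it holds for an arbitrary i ≥ 0, i.e. 6 | h(i). Then
h(i+1) = 7^(i+1) - 1 = 7·(7^i - 1) + 6 = 7·h(i) + 6. The first term is divisible by 6 by the inductive hypothesis, and 6 is divisible by 6. Hence 6 | h(i+1).
Hence, by induction on n, the claim holds for every n ≥ 0.
Therefore the largest such d is 6.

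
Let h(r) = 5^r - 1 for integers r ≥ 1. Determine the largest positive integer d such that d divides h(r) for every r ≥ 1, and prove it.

Computing the first values: h(1) = 4 and h(2) = 24; gcd(4, 24) = 4, so d ≤ 4.
We prove 4 | 5^r - 1 for all r ≥ 1 by induction on r.
Base case (r = 1): h(1) = 4 = 4·(1), so 4 | h(1).
Inductive step: assume the claim holds for r = p, i.e. 4 | h(p). Then
5^{p+1} − 1^{p+1} = 5·5^p − 1·1^p = 5·(5^p − 1^p) + (4)·1^p. The first term is divisible by 4 by the inductive hypothesis, and the second term (4)·1^p is divisible by 4 since 4 | 4. Hence 4 | h(p+1).
This completes the induction.
Therefore the largest such d is 4.

d = 4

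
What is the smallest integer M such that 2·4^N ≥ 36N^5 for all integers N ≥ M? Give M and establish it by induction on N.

M = 11

At N = 10: 2097152 < 3600000, so the inequality fails and M ≥ 11. We prove 2·4^N ≥ 36N^5 for all N ≥ 11.
Base step (N = 11): 2·4^N = 8388608 and 36N^5 = 5797836, so 8388608 ≥ 5797836.
For the inductive step, assume it holds for an arbitrary j ≥ 11, so 2·4^j ≥ 36j^5.
Then 2·4^(j + 1) = 4·(2·4^j) ≥ 4·(36j^5).
Also, for j ≥ 11 we have 4·(36j^5) ≥ 36(j+1)^5, since 4 ≥ (1 + 1/j)^5 for all j ≥ 11.
Combining, 2·4^(j + 1) ≥ 36(j+1)^5.
Hence, by induction on N, the claim holds for every N ≥ 11.
Hence the smallest such M is 11.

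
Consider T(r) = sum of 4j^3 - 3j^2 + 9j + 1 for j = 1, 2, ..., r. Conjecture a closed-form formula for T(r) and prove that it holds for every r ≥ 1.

We claim T(r) = r(r^3 + r^2 + 4r + 5) for all r ≥ 1.
Base case (r = 1): T(1) = 11, and the closed form gives 11. They agree.
Suppose the result is true for r = j, so T(j) = j(j^3 + j^2 + 4j + 5).
Then T(j+1) = T(j) + (4j^3 + 9j^2 + 15j + 11) = (j(j^3 + j^2 + 4j + 5)) + (4j^3 + 9j^2 + 15j + 11).
Simplifying, T(j+1) = (j + 1)(j^3 + 4j^2 + 9j + 11) = (j+1)((j+1)^3 + (j+1)^2 + 4(j+1) + 5),
which is the closed form with r = j+1.
By the principle of mathematical induction, the result holds for all r ≥ 1.

T(r) = r(r^3 + r^2 + 4r + 5)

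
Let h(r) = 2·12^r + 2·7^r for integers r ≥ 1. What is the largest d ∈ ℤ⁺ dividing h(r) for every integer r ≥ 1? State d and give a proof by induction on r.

Computing the first values: h(1) = 38 and h(2) = 386; gcd(38, 386) = 2, so d ≤ 2.
We prove 2 | 2·12^r + 2·7^r for all r ≥ 1 by induction on r.
Base case (r = 1): h(1) = 38 = 2·(19), so 2 | h(1).
For the inductive step, assume it holds for an arbitrary k ≥ 1, i.e. 2 | h(k). Then
h(k+1) − 12·h(k) = (2·12^(k+1) + 2·7^(k+1)) − 12·(2·12^k + 2·7^k) = (2)·7^k·(7 − 12) = (-10)·7^k. Since 2 | h(k) by the inductive hypothesis, 2 | 12·h(k); and 2 | -10 since -10 = 2·-5. Therefore 2 | h(k+1).
This completes the induction.
Therefore the largest such d is 2.

d = 2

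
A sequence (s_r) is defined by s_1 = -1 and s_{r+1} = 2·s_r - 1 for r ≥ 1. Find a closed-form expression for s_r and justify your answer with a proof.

s_r = -2^r + 1

Computing the first terms: s_1 = -1, s_2 = -3, s_3 = -7. This suggests s_r = -2^r + 1.
Base step (r = 1): the formula gives -1 = -1 = s_1.
Inductive step: suppose the statement holds for some j ≥ 1, so s_j = -2^j + 1.
Then s_{j+1} = 2·s_j - 1 = 2·(-2^j + 1) - 1 = -2^(j + 1) + 1,
which is the claimed formula at r = j+1.
This completes the induction.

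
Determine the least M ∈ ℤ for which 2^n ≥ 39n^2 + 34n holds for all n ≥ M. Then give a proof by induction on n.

At n = 12: 4096 < 6024, so the inequality fails and M ≥ 13. We prove 2^n ≥ 39n^2 + 34n for all n ≥ 13.
Base step (n = 13): 2^n = 8192 and 39n^2 + 34n = 7033, so 8192 ≥ 7033.
For the inductive step, assume it holds for an arbitrary m ≥ 13, so 2^m ≥ 39m^2 + 34m.
Then 2^(m + 1) = 2·(2^m) ≥ 2·(39m^2 + 34m).
Also, for m ≥ 13 we have 2·(39m^2 + 34m) ≥ 39(m+1)^2 + 34(m+1), since 2·(39m^2 + 34m) − (39(m+1)^2 + 34(m+1)) = 39m^2 - 44m - 73, which is nonnegative for all m ≥ 13.
Combining, 2^(m + 1) ≥ 39(m+1)^2 + 34(m+1).
By induction, the statement is established for all n ≥ 13.
Hence the smallest such M is 13.

M = 13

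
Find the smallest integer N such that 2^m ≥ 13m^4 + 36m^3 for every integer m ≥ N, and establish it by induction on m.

At m = 21: 2097152 < 2861649, so the inequality fails and N ≥ 22. We prove 2^m ≥ 13m^4 + 36m^3 for all m ≥ 22.
When m = 22: 2^m = 4194304 and 13m^4 + 36m^3 = 3428656, so 4194304 ≥ 3428656.
Inductive step: assume the claim holds for m = k, so 2^k ≥ 13k^4 + 36k^3.
Then 2^(k + 1) = 2·(2^k) ≥ 2·(13k^4 + 36k^3).
Also, for k ≥ 22 we have 2·(13k^4 + 36k^3) ≥ 13(k+1)^4 + 36(k+1)^3, since 2·(13k^4 + 36k^3) − (13(k+1)^4 + 36(k+1)^3) = 13k^4 - 16k^3 - 186k^2 - 160k - 49, which is nonnegative for all k ≥ 22.
Combining, 2^(k + 1) ≥ 13(k+1)^4 + 36(k+1)^3.
By the principle of mathematical induction, the result holds for all m ≥ 22.
Hence the smallest such N is 22.

N = 22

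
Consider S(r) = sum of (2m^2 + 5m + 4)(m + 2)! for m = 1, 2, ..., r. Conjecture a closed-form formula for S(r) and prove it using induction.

We claim S(r) = (2r + 1)(r + 3)! - 6 for all r ≥ 1.
Base case (r = 1): S(1) = 66, and the closed form gives 66. They agree.
Suppose the result is true for r = m, so S(m) = (2m + 1)(m + 3)! - 6.
Then S(m+1) = S(m) + ((2m^2 + 9m + 11)(m + 3)!) = ((2m + 1)(m + 3)! - 6) + ((2m^2 + 9m + 11)(m + 3)!).
Simplifying, S(m+1) = (2(m+1) + 1)((m+1) + 3)! - 6,
which is the closed form with r = m+1.
This completes the induction.

S(r) = (2r + 1)(r + 3)! - 6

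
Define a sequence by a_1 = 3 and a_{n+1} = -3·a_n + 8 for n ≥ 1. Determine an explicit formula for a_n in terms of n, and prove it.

Computing the first terms: a_1 = 3, a_2 = -1, a_3 = 11. This suggests a_n = (-3)^(n - 1) + 2.
Base step (n = 1): the formula gives 3 = 3 = a_1.
Inductive step: suppose the statement holds for some r ≥ 1, so a_r = (-3)^(r - 1) + 2.
Then a_{r+1} = -3·a_r + 8 = -3·((-3)^(r - 1) + 2) + 8 = (-3)^r + 2 = (-3)^((r+1) - 1) + 2,
which is the claimed formula at n = r+1.
By the principle of mathematical induction, the result holds for all n ≥ 1.

a_n = (-3)^(n - 1) + 2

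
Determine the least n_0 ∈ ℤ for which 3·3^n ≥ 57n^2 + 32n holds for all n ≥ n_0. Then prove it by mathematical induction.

At n = 6: 2187 < 2244, so the inequality fails and n_0 ≥ 7. We prove 3·3^n ≥ 57n^2 + 32n for all n ≥ 7.
When n = 7: 3·3^n = 6561 and 57n^2 + 32n = 3017, so 6561 ≥ 3017.
Suppose the result is true for n = k, so 3·3^k ≥ 57k^2 + 32k.
Then 3·3^(k + 1) = 3·(3·3^k) ≥ 3·(57k^2 + 32k).
Also, for k ≥ 7 we have 3·(57k^2 + 32k) ≥ 57(k+1)^2 + 32(k+1), since 3·(57k^2 + 32k) − (57(k+1)^2 + 32(k+1)) = 114k^2 - 50k - 89, which is nonnegative for all k ≥ 7.
Combining, 3·3^(k + 1) ≥ 57(k+1)^2 + 32(k+1).
Hence, by induction on n, the claim holds for every n ≥ 7.
Hence the smallest such n_0 is 7.

n_0 = 7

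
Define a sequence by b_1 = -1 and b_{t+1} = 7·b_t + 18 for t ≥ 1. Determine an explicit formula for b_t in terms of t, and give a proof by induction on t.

b_t = 2·7^(t - 1) - 3

Computing the first terms: b_1 = -1, b_2 = 11, b_3 = 95. This suggests b_t = 2·7^(t - 1) - 3.
Base step (t = 1): the formula gives -1 = -1 = b_1.
Suppose the result is true for t = k, so b_k = 2·7^(k - 1) - 3.
Then b_{k+1} = 7·b_k + 18 = 7·(2·7^(k - 1) - 3) + 18 = 2·7^k - 3 = 2·7^((k+1) - 1) - 3,
which is the claimed formula at t = k+1.
Hence, by induction on t, the claim holds for every t ≥ 1.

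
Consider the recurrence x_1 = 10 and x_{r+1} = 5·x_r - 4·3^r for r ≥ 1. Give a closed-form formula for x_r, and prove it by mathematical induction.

x_r = 2·3^r + 4·5^(r - 1)

Computing the first terms: x_1 = 10, x_2 = 38, x_3 = 154. This suggests x_r = 2·3^r + 4·5^(r - 1).
When r = 1: the formula gives 10 = 10 = x_1.
Suppose the result is true for r = k, so x_k = 2·3^k + 4·5^(k - 1).
Then x_{k+1} = 5·x_k - 4·3^k = 5·(2·3^k + 4·5^(k - 1)) - 4·3^k = 2·3^(k + 1) + 4·5^k = 2·3^(k+1) + 4·5^((k+1) - 1),
which is the claimed formula at r = k+1.
This completes the induction.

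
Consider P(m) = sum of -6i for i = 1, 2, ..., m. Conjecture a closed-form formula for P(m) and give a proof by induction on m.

P(m) = -3m(m + 1)

We claim P(m) = -3m(m + 1) for all m ≥ 1.
For the base case m = 1: P(1) = -6, and the closed form gives -6. They agree.
Suppose the result is true for m = i, so P(i) = 3i(-i - 1).
Then P(i+1) = P(i) + (-6i - 6) = (3i(-i - 1)) + (-6i - 6).
Simplifying, P(i+1) = -3(i + 1)(i + 2) = -3(i+1)((i+1) + 1),
which is the closed form with m = i+1.
This completes the induction.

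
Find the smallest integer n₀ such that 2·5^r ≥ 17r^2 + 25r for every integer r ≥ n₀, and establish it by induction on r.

At r = 2: 50 < 118, so the inequality fails and n₀ ≥ 3. We prove 2·5^r ≥ 17r^2 + 25r for all r ≥ 3.
Base step (r = 3): 2·5^r = 250 and 17r^2 + 25r = 228, so 250 ≥ 228.
Suppose the result is true for r = m, so 2·5^m ≥ 17m^2 + 25m.
Then 2·5^(m + 1) = 5·(2·5^m) ≥ 5·(17m^2 + 25m).
Also, for m ≥ 3 we have 5·(17m^2 + 25m) ≥ 17(m+1)^2 + 25(m+1), since 5·(17m^2 + 25m) − (17(m+1)^2 + 25(m+1)) = 68m^2 + 66m - 42, which is nonnegative for all m ≥ 3.
Combining, 2·5^(m + 1) ≥ 17(m+1)^2 + 25(m+1).
Hence, by induction on r, the claim holds for every r ≥ 3.
Hence the smallest such n₀ is 3.

n₀ = 3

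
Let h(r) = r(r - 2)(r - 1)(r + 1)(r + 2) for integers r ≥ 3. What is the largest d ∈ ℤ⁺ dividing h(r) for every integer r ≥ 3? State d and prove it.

Computing the first values: h(3) = 120 and h(4) = 720; gcd(120, 720) = 120, so d ≤ 120.
We prove 120 | r(r - 2)(r - 1)(r + 1)(r + 2) for all r ≥ 3 by induction on r.
When r = 3: h(3) = 120 = 120·(1), so 120 | h(3).
Inductive step: suppose the statement holds for some j ≥ 3, i.e. 120 | h(j). Then
h(j+1) − h(j) = (j-1)·j·(j+1)·(j+2)·(j+3) − (j-2)·(j-1)·j·(j+1)·(j+2) = (j-1)·j·(j+1)·(j+2)·[(j+3) − (j-2)] = 5·(j-1)·j·(j+1)·(j+2). The product of 4 consecutive integers is divisible by (4)! = 24, so h(j+1) − h(j) is divisible by 5·24 = 120. By the inductive hypothesis 120 | h(j), hence 120 | h(j+1).
By induction, the statement is established for all r ≥ 3.
Therefore the largest such d is 120.

d = 120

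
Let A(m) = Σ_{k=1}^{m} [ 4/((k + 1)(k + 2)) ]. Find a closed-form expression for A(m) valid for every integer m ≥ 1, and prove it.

A(m) = 2m/(m + 2)

We claim A(m) = 2m/(m + 2) for all m ≥ 1.
For the base case m = 1: A(1) = 2/3, and the closed form gives 2/3. They agree.
For the inductive step, assume it holds for an arbitrary k ≥ 1, so A(k) = 2k/(k + 2).
Then A(k+1) = A(k) + (4/((k + 2)(k + 3))) = (2k/(k + 2)) + (4/((k + 2)(k + 3))).
Simplifying, A(k+1) = 2(k + 1)/(k + 3) = 2(k+1)/((k+1) + 2),
which is the closed form with m = k+1.
This completes the induction.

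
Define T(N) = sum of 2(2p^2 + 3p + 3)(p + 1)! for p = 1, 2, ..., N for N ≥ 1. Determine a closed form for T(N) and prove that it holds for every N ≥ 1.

T(N) = (4N + 2)(N + 2)! - 4

We claim T(N) = (4N + 2)(N + 2)! - 4 for all N ≥ 1.
When N = 1: T(1) = 32, and the closed form gives 32. They agree.
For the inductive step, assume it holds for an arbitrary p ≥ 1, so T(p) = (4p + 2)(p + 2)! - 4.
Then T(p+1) = T(p) + (2(2p^2 + 7p + 8)(p + 2)!) = ((4p + 2)(p + 2)! - 4) + (2(2p^2 + 7p + 8)(p + 2)!).
Simplifying, T(p+1) = (4(p+1) + 2)((p+1) + 2)! - 4,
which is the closed form with N = p+1.
This completes the induction.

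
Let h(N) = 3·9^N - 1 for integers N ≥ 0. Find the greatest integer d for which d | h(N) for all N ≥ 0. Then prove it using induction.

d = 2

Computing the first values: h(0) = 2 and h(1) = 26; gcd(2, 26) = 2, so d ≤ 2.
We prove 2 | 3·9^N - 1 for all N ≥ 0 by induction on N.
Base case (N = 0): h(0) = 2 = 2·(1), so 2 | h(0).
Suppose the result is true for N = j, i.e. 2 | h(j). Then
h(j+1) = 3·9^(j+1) - 1 = 9·(3·9^j - 1) + 8 = 9·h(j) + 8. The first term is divisible by 2 by the inductive hypothesis, and 8 is divisible by 2. Hence 2 | h(j+1).
By induction, the statement is established for all N ≥ 0.
Therefore the largest such d is 2.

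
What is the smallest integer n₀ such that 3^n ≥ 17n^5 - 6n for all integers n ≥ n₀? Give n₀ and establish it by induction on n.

At n = 14: 4782969 < 9142924, so the inequality fails and n₀ ≥ 15. We prove 3^n ≥ 17n^5 - 6n for all n ≥ 15.
For the base case n = 15: 3^n = 14348907 and 17n^5 - 6n = 12909285, so 14348907 ≥ 12909285.
Suppose the result is true for n = m, so 3^m ≥ 17m^5 - 6m.
Then 3^(m + 1) = 3·(3^m) ≥ 3·(17m^5 - 6m).
Also, for m ≥ 15 we have 3·(17m^5 - 6m) ≥ 17(m+1)^5 - 6(m+1), since 3·(17m^5 - 6m) − (17(m+1)^5 - 6(m+1)) = 34m^5 - 85m^4 - 170m^3 - 170m^2 - 97m - 11, which is nonnegative for all m ≥ 15.
Combining, 3^(m + 1) ≥ 17(m+1)^5 - 6(m+1).
This completes the induction.
Hence the smallest such n₀ is 15.

n₀ = 15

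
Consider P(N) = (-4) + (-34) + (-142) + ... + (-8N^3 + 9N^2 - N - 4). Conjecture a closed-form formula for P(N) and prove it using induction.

P(N) = -N(2N^3 + N^2 - 2N + 3)

We claim P(N) = -N(2N^3 + N^2 - 2N + 3) for all N ≥ 1.
For the base case N = 1: P(1) = -4, and the closed form gives -4. They agree.
For the inductive step, assume it holds for an arbitrary p ≥ 1, so P(p) = p(-2p^3 - p^2 + 2p - 3).
Then P(p+1) = P(p) + (-p - 8(p + 1)^3 + 9(p + 1)^2 - 5) = (p(-2p^3 - p^2 + 2p - 3)) + (-p - 8(p + 1)^3 + 9(p + 1)^2 - 5).
Simplifying, P(p+1) = -(p + 1)(2p^3 + 7p^2 + 6p + 4) = -(p+1)(2(p+1)^3 + (p+1)^2 - 2(p+1) + 3),
which is the closed form with N = p+1.
By induction, the statement is established for all N ≥ 1.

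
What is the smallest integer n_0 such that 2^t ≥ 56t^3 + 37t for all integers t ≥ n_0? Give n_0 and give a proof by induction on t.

n_0 = 19

At t = 18: 262144 < 327258, so the inequality fails and n_0 ≥ 19. We prove 2^t ≥ 56t^3 + 37t for all t ≥ 19.
When t = 19: 2^t = 524288 and 56t^3 + 37t = 384807, so 524288 ≥ 384807.
Inductive step: assume the claim holds for t = r, so 2^r ≥ 56r^3 + 37r.
Then 2^(r + 1) = 2·(2^r) ≥ 2·(56r^3 + 37r).
Also, for r ≥ 19 we have 2·(56r^3 + 37r) ≥ 56(r+1)^3 + 37(r+1), since 2·(56r^3 + 37r) − (56(r+1)^3 + 37(r+1)) = 56r^3 - 168r^2 - 131r - 93, which is nonnegative for all r ≥ 19.
Combining, 2^(r + 1) ≥ 56(r+1)^3 + 37(r+1).
By induction, the statement is established for all t ≥ 19.
Hence the smallest such n_0 is 19.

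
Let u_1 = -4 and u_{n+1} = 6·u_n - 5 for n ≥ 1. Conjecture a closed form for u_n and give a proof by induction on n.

Computing the first terms: u_1 = -4, u_2 = -29, u_3 = -179. This suggests u_n = -5·6^(n - 1) + 1.
For the base case n = 1: the formula gives -4 = -4 = u_1.
Inductive step: suppose the statement holds for some r ≥ 1, so u_r = -5·6^(r - 1) + 1.
Then u_{r+1} = 6·u_r - 5 = 6·(-5·6^(r - 1) + 1) - 5 = -5·6^r + 1 = -5·6^((r+1) - 1) + 1,
which is the claimed formula at n = r+1.
This completes the induction.

u_n = -5·6^(n - 1) + 1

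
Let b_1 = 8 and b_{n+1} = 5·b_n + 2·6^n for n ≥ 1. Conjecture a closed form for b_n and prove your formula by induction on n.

Computing the first terms: b_1 = 8, b_2 = 52, b_3 = 332. This suggests b_n = -4·5^(n - 1) + 2·6^n.
Base case (n = 1): the formula gives 8 = 8 = b_1.
Suppose the result is true for n = j, so b_j = -4·5^(j - 1) + 2·6^j.
Then b_{j+1} = 5·b_j + 2·6^j = 5·(-4·5^(j - 1) + 2·6^j) + 2·6^j = -4·5^j + 2·6^(j + 1) = -4·5^((j+1) - 1) + 2·6^(j+1),
which is the claimed formula at n = j+1.
This completes the induction.

b_n = -4·5^(n - 1) + 2·6^n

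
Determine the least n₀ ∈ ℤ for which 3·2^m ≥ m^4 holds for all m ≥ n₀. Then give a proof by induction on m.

At m = 13: 24576 < 28561, so the inequality fails and n₀ ≥ 14. We prove 3·2^m ≥ m^4 for all m ≥ 14.
Base case (m = 14): 3·2^m = 49152 and m^4 = 38416, so 49152 ≥ 38416.
Inductive step: suppose the statement holds for some r ≥ 14, so 3·2^r ≥ r^4.
Then 3·2^(r + 1) = 2·(3·2^r) ≥ 2·(r^4).
Also, for r ≥ 14 we have 2·(r^4) ≥ (r+1)^4, since 2 ≥ (1 + 1/r)^4 for all r ≥ 14.
Combining, 3·2^(r + 1) ≥ (r+1)^4.
By induction, the statement is established for all m ≥ 14.
Hence the smallest such n₀ is 14.

n₀ = 14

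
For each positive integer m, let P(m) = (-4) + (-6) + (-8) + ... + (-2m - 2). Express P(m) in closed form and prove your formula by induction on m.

P(m) = -m(m + 3)

We claim P(m) = -m(m + 3) for all m ≥ 1.
When m = 1: P(1) = -4, and the closed form gives -4. They agree.
Suppose the result is true for m = k, so P(k) = k(-k - 3).
Then P(k+1) = P(k) + (-2k - 4) = (k(-k - 3)) + (-2k - 4).
Simplifying, P(k+1) = -(k + 1)(k + 4) = -(k+1)((k+1) + 3),
which is the closed form with m = k+1.
By the principle of mathematical induction, the result holds for all m ≥ 1.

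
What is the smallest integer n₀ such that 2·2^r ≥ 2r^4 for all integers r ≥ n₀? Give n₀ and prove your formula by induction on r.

n₀ = 16

At r = 15: 65536 < 101250, so the inequality fails and n₀ ≥ 16. We prove 2·2^r ≥ 2r^4 for all r ≥ 16.
Base case (r = 16): 2·2^r = 131072 and 2r^4 = 131072, so 131072 ≥ 131072.
Inductive step: suppose the statement holds for some p ≥ 16, so 2·2^p ≥ 2p^4.
Then 2·2^(p + 1) = 2·(2·2^p) ≥ 2·(2p^4).
Also, for p ≥ 16 we have 2·(2p^4) ≥ 2(p+1)^4, since 2 ≥ (1 + 1/p)^4 for all p ≥ 16.
Combining, 2·2^(p + 1) ≥ 2(p+1)^4.
By induction, the statement is established for all r ≥ 16.
Hence the smallest such n₀ is 16.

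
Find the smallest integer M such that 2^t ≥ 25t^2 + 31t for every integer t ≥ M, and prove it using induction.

M = 12

At t = 11: 2048 < 3366, so the inequality fails and M ≥ 12. We prove 2^t ≥ 25t^2 + 31t for all t ≥ 12.
Base case (t = 12): 2^t = 4096 and 25t^2 + 31t = 3972, so 4096 ≥ 3972.
Inductive step: suppose the statement holds for some r ≥ 12, so 2^r ≥ 25r^2 + 31r.
Then 2^(r + 1) = 2·(2^r) ≥ 2·(25r^2 + 31r).
Also, for r ≥ 12 we have 2·(25r^2 + 31r) ≥ 25(r+1)^2 + 31(r+1), since 2·(25r^2 + 31r) − (25(r+1)^2 + 31(r+1)) = 25r^2 - 19r - 56, which is nonnegative for all r ≥ 12.
Combining, 2^(r + 1) ≥ 25(r+1)^2 + 31(r+1).
Hence, by induction on t, the claim holds for every t ≥ 12.
Hence the smallest such M is 12.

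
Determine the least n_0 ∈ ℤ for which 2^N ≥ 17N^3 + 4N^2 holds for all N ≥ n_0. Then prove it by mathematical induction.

At N = 16: 65536 < 70656, so the inequality fails and n_0 ≥ 17. We prove 2^N ≥ 17N^3 + 4N^2 for all N ≥ 17.
When N = 17: 2^N = 131072 and 17N^3 + 4N^2 = 84677, so 131072 ≥ 84677.
Inductive step: suppose the statement holds for some p ≥ 17, so 2^p ≥ 17p^3 + 4p^2.
Then 2^(p + 1) = 2·(2^p) ≥ 2·(17p^3 + 4p^2).
Also, for p ≥ 17 we have 2·(17p^3 + 4p^2) ≥ 17(p+1)^3 + 4(p+1)^2, since 2·(17p^3 + 4p^2) − (17(p+1)^3 + 4(p+1)^2) = 17p^3 - 47p^2 - 59p - 21, which is nonnegative for all p ≥ 17.
Combining, 2^(p + 1) ≥ 17(p+1)^3 + 4(p+1)^2.
This completes the induction.
Hence the smallest such n_0 is 17.

n_0 = 17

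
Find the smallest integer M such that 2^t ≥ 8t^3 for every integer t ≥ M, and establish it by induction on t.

At t = 14: 16384 < 21952, so the inequality fails and M ≥ 15. We prove 2^t ≥ 8t^3 for all t ≥ 15.
Base case (t = 15): 2^t = 32768 and 8t^3 = 27000, so 32768 ≥ 27000.
Inductive step: suppose the statement holds for some j ≥ 15, so 2^j ≥ 8j^3.
Then 2^(j + 1) = 2·(2^j) ≥ 2·(8j^3).
Also, for j ≥ 15 we have 2·(8j^3) ≥ 8(j+1)^3, since 2 ≥ (1 + 1/j)^3 for all j ≥ 15.
Combining, 2^(j + 1) ≥ 8(j+1)^3.
By induction, the statement is established for all t ≥ 15.
Hence the smallest such M is 15.

M = 15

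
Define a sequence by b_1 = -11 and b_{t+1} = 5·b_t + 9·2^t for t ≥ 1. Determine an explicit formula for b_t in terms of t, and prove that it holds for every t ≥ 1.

b_t = -3·2^t - 5^t

Computing the first terms: b_1 = -11, b_2 = -37, b_3 = -149. This suggests b_t = -3·2^t - 5^t.
For the base case t = 1: the formula gives -11 = -11 = b_1.
Inductive step: suppose the statement holds for some r ≥ 1, so b_r = -3·2^r - 5^r.
Then b_{r+1} = 5·b_r + 9·2^r = 5·(-3·2^r - 5^r) + 9·2^r = -3·2^(r + 1) - 5^(r + 1),
which is the claimed formula at t = r+1.
By the principle of mathematical induction, the result holds for all t ≥ 1.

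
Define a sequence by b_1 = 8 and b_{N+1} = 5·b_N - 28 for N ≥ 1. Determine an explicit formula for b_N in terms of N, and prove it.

Computing the first terms: b_1 = 8, b_2 = 12, b_3 = 32. This suggests b_N = 5^(N - 1) + 7.
Base step (N = 1): the formula gives 8 = 8 = b_1.
Inductive step: suppose the statement holds for some r ≥ 1, so b_r = 5^(r - 1) + 7.
Then b_{r+1} = 5·b_r - 28 = 5·(5^(r - 1) + 7) - 28 = 5^r + 7 = 5^((r+1) - 1) + 7,
which is the claimed formula at N = r+1.
By induction, the statement is established for all N ≥ 1.

b_N = 5^(N - 1) + 7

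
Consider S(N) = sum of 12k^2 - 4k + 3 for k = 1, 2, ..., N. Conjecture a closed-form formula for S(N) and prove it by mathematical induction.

S(N) = N(4N^2 + 4N + 3)

We claim S(N) = N(4N^2 + 4N + 3) for all N ≥ 1.
When N = 1: S(1) = 11, and the closed form gives 11. They agree.
Inductive step: assume the claim holds for N = k, so S(k) = k(4k^2 + 4k + 3).
Then S(k+1) = S(k) + (12k^2 + 20k + 11) = (k(4k^2 + 4k + 3)) + (12k^2 + 20k + 11).
Simplifying, S(k+1) = (k + 1)(4k^2 + 12k + 11) = (k+1)(4(k+1)^2 + 4(k+1) + 3),
which is the closed form with N = k+1.
By induction, the statement is established for all N ≥ 1.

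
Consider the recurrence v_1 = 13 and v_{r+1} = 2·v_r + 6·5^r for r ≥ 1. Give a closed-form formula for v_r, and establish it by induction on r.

v_r = 3·2^(r - 1) + 2·5^r

Computing the first terms: v_1 = 13, v_2 = 56, v_3 = 262. This suggests v_r = 3·2^(r - 1) + 2·5^r.
For the base case r = 1: the formula gives 13 = 13 = v_1.
Suppose the result is true for r = p, so v_p = 3·2^(p - 1) + 2·5^p.
Then v_{p+1} = 2·v_p + 6·5^p = 2·(3·2^(p - 1) + 2·5^p) + 6·5^p = 3·2^p + 2·5^(p + 1) = 3·2^((p+1) - 1) + 2·5^(p+1),
which is the claimed formula at r = p+1.
Hence, by induction on r, the claim holds for every r ≥ 1.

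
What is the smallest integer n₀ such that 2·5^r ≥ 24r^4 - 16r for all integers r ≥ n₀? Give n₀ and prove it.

n₀ = 6

At r = 5: 6250 < 14920, so the inequality fails and n₀ ≥ 6. We prove 2·5^r ≥ 24r^4 - 16r for all r ≥ 6.
Base step (r = 6): 2·5^r = 31250 and 24r^4 - 16r = 31008, so 31250 ≥ 31008.
Inductive step: suppose the statement holds for some m ≥ 6, so 2·5^m ≥ 24m^4 - 16m.
Then 2·5^(m + 1) = 5·(2·5^m) ≥ 5·(24m^4 - 16m).
Also, for m ≥ 6 we have 5·(24m^4 - 16m) ≥ 24(m+1)^4 - 16(m+1), since 5·(24m^4 - 16m) − (24(m+1)^4 - 16(m+1)) = 96m^4 - 96m^3 - 144m^2 - 160m - 8, which is nonnegative for all m ≥ 6.
Combining, 2·5^(m + 1) ≥ 24(m+1)^4 - 16(m+1).
This completes the induction.
Hence the smallest such n₀ is 6.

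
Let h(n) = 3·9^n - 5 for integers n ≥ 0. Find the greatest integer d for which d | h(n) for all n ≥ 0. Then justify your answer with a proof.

d = 2

Computing the first values: h(0) = -2 and h(1) = 22; gcd(-2, 22) = 2, so d ≤ 2.
We prove 2 | 3·9^n - 5 for all n ≥ 0 by induction on n.
For the base case n = 0: h(0) = -2 = 2·(-1), so 2 | h(0).
Inductive step: assume the claim holds for n = k, i.e. 2 | h(k). Then
h(k+1) = 3·9^(k+1) - 5 = 9·(3·9^k - 5) + 40 = 9·h(k) + 40. The first term is divisible by 2 by the inductive hypothesis, and 40 is divisible by 2. Hence 2 | h(k+1).
By induction, the statement is established for all n ≥ 0.
Therefore the largest such d is 2.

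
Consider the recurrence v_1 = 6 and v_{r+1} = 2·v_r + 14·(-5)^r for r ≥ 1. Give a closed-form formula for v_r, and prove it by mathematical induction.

Computing the first terms: v_1 = 6, v_2 = -58, v_3 = 234. This suggests v_r = -2(-5)^r - 2^(r + 1).
Base case (r = 1): the formula gives 6 = 6 = v_1.
For the inductive step, assume it holds for an arbitrary k ≥ 1, so v_k = -2(-5)^k - 2^(k + 1).
Then v_{k+1} = 2·v_k + 14·(-5)^k = 2·(-2(-5)^k - 2^(k + 1)) + 14·(-5)^k = -2(-5)^(k + 1) - 2^(k + 2) = -2(-5)^(k+1) - 2^((k+1) + 1),
which is the claimed formula at r = k+1.
This completes the induction.

v_r = -2(-5)^r - 2^(r + 1)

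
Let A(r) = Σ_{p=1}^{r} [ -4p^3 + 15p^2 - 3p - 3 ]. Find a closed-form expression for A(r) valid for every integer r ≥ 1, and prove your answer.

A(r) = -r(r^3 - 3r^2 - 5r + 2)

We claim A(r) = -r(r^3 - 3r^2 - 5r + 2) for all r ≥ 1.
When r = 1: A(1) = 5, and the closed form gives 5. They agree.
For the inductive step, assume it holds for an arbitrary p ≥ 1, so A(p) = p(-p^3 + 3p^2 + 5p - 2).
Then A(p+1) = A(p) + (-4p^3 + 3p^2 + 15p + 5) = (p(-p^3 + 3p^2 + 5p - 2)) + (-4p^3 + 3p^2 + 15p + 5).
Simplifying, A(p+1) = -(p + 1)(p^3 - 8p - 5) = -(p+1)((p+1)^3 - 3(p+1)^2 - 5(p+1) + 2),
which is the closed form with r = p+1.
This completes the induction.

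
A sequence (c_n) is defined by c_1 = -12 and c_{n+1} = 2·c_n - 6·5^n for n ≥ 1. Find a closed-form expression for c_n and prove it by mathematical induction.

c_n = -2^n - 2·5^n

Computing the first terms: c_1 = -12, c_2 = -54, c_3 = -258. This suggests c_n = -2^n - 2·5^n.
When n = 1: the formula gives -12 = -12 = c_1.
Suppose the result is true for n = j, so c_j = -2^j - 2·5^j.
Then c_{j+1} = 2·c_j - 6·5^j = 2·(-2^j - 2·5^j) - 6·5^j = -2^(j + 1) - 2·5^(j + 1),
which is the claimed formula at n = j+1.
This completes the induction.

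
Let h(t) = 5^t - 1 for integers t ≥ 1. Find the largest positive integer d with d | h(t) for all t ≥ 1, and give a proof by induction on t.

Computing the first values: h(1) = 4 and h(2) = 24; gcd(4, 24) = 4, so d ≤ 4.
We prove 4 | 5^t - 1 for all t ≥ 1 by induction on t.
Base step (t = 1): h(1) = 4 = 4·(1), so 4 | h(1).
Suppose the result is true for t = j, i.e. 4 | h(j). Then
5^{j+1} − 1^{j+1} = 5·5^j − 1·1^j = 5·(5^j − 1^j) + (4)·1^j. The first term is divisible by 4 by the inductive hypothesis, and the second term (4)·1^j is divisible by 4 since 4 | 4. Hence 4 | h(j+1).
This completes the induction.
Therefore the largest such d is 4.

d = 4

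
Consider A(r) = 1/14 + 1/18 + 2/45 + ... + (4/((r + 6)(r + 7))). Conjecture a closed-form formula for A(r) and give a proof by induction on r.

A(r) = 4r/(7(r + 7))

We claim A(r) = 4r/(7(r + 7)) for all r ≥ 1.
Base step (r = 1): A(1) = 1/14, and the closed form gives 1/14. They agree.
Inductive step: assume the claim holds for r = j, so A(j) = 4j/(7(j + 7)).
Then A(j+1) = A(j) + (4/((j + 7)(j + 8))) = (4j/(7(j + 7))) + (4/((j + 7)(j + 8))).
Simplifying, A(j+1) = 4(j + 1)/(7(j + 8)) = 4(j+1)/(7((j+1) + 7)),
which is the closed form with r = j+1.
Hence, by induction on r, the claim holds for every r ≥ 1.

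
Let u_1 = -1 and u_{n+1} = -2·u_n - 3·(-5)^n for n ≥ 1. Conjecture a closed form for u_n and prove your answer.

u_n = (-2)^(n + 1) + (-5)^n

Computing the first terms: u_1 = -1, u_2 = 17, u_3 = -109. This suggests u_n = (-2)^(n + 1) + (-5)^n.
When n = 1: the formula gives -1 = -1 = u_1.
Inductive step: assume the claim holds for n = p, so u_p = (-2)^(p + 1) + (-5)^p.
Then u_{p+1} = -2·u_p - 3·(-5)^p = -2·((-2)^(p + 1) + (-5)^p) - 3·(-5)^p = (-2)^(p + 2) + (-5)^(p + 1) = (-2)^((p+1) + 1) + (-5)^(p+1),
which is the claimed formula at n = p+1.
This completes the induction.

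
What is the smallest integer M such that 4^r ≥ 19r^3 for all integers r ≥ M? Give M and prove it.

M = 7

At r = 6: 4096 < 4104, so the inequality fails and M ≥ 7. We prove 4^r ≥ 19r^3 for all r ≥ 7.
Base case (r = 7): 4^r = 16384 and 19r^3 = 6517, so 16384 ≥ 6517.
For the inductive step, assume it holds for an arbitrary k ≥ 7, so 4^k ≥ 19k^3.
Then 4^(k + 1) = 4·(4^k) ≥ 4·(19k^3).
Also, for k ≥ 7 we have 4·(19k^3) ≥ 19(k+1)^3, since 4 ≥ (1 + 1/k)^3 for all k ≥ 7.
Combining, 4^(k + 1) ≥ 19(k+1)^3.
Hence, by induction on r, the claim holds for every r ≥ 7.
Hence the smallest such M is 7.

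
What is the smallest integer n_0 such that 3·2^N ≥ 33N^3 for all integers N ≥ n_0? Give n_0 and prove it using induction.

n_0 = 16

At N = 15: 98304 < 111375, so the inequality fails and n_0 ≥ 16. We prove 3·2^N ≥ 33N^3 for all N ≥ 16.
When N = 16: 3·2^N = 196608 and 33N^3 = 135168, so 196608 ≥ 135168.
Suppose the result is true for N = p, so 3·2^p ≥ 33p^3.
Then 3·2^(p + 1) = 2·(3·2^p) ≥ 2·(33p^3).
Also, for p ≥ 16 we have 2·(33p^3) ≥ 33(p+1)^3, since 2 ≥ (1 + 1/p)^3 for all p ≥ 16.
Combining, 3·2^(p + 1) ≥ 33(p+1)^3.
By induction, the statement is established for all N ≥ 16.
Hence the smallest such n_0 is 16.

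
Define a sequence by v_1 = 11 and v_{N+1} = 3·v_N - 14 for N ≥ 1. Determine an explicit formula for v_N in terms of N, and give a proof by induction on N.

v_N = 4·3^(N - 1) + 7

Computing the first terms: v_1 = 11, v_2 = 19, v_3 = 43. This suggests v_N = 4·3^(N - 1) + 7.
Base step (N = 1): the formula gives 11 = 11 = v_1.
Inductive step: suppose the statement holds for some r ≥ 1, so v_r = 4·3^(r - 1) + 7.
Then v_{r+1} = 3·v_r - 14 = 3·(4·3^(r - 1) + 7) - 14 = 4·3^r + 7 = 4·3^((r+1) - 1) + 7,
which is the claimed formula at N = r+1.
By the principle of mathematical induction, the result holds for all N ≥ 1.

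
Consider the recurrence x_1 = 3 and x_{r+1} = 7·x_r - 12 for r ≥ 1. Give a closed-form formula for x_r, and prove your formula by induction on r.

x_r = 7^(r - 1) + 2

Computing the first terms: x_1 = 3, x_2 = 9, x_3 = 51. This suggests x_r = 7^(r - 1) + 2.
Base step (r = 1): the formula gives 3 = 3 = x_1.
Inductive step: assume the claim holds for r = m, so x_m = 7^(m - 1) + 2.
Then x_{m+1} = 7·x_m - 12 = 7·(7^(m - 1) + 2) - 12 = 7^m + 2 = 7^((m+1) - 1) + 2,
which is the claimed formula at r = m+1.
By induction, the statement is established for all r ≥ 1.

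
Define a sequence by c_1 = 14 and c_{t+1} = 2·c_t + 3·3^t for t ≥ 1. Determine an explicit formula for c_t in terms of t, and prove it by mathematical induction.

Computing the first terms: c_1 = 14, c_2 = 37, c_3 = 101. This suggests c_t = 5·2^(t - 1) + 3^(t + 1).
When t = 1: the formula gives 14 = 14 = c_1.
For the inductive step, assume it holds for an arbitrary m ≥ 1, so c_m = 5·2^(m - 1) + 3^(m + 1).
Then c_{m+1} = 2·c_m + 3·3^m = 2·(5·2^(m - 1) + 3^(m + 1)) + 3·3^m = 5·2^m + 3^(m + 2) = 5·2^((m+1) - 1) + 3^((m+1) + 1),
which is the claimed formula at t = m+1.
By the principle of mathematical induction, the result holds for all t ≥ 1.

c_t = 5·2^(t - 1) + 3^(t + 1)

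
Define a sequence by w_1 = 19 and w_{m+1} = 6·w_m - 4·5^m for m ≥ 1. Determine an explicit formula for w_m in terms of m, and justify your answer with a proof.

w_m = 4·5^m - 6^(m - 1)

Computing the first terms: w_1 = 19, w_2 = 94, w_3 = 464. This suggests w_m = 4·5^m - 6^(m - 1).
When m = 1: the formula gives 19 = 19 = w_1.
Suppose the result is true for m = k, so w_k = 4·5^k - 6^(k - 1).
Then w_{k+1} = 6·w_k - 4·5^k = 6·(4·5^k - 6^(k - 1)) - 4·5^k = 4·5^(k + 1) - 6^k = 4·5^(k+1) - 6^((k+1) - 1),
which is the claimed formula at m = k+1.
Hence, by induction on m, the claim holds for every m ≥ 1.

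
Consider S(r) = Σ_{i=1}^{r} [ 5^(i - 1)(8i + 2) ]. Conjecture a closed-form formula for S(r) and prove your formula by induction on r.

S(r) = 2·5^r·r

We claim S(r) = 2·5^r·r for all r ≥ 1.
When r = 1: S(1) = 10, and the closed form gives 10. They agree.
Suppose the result is true for r = i, so S(i) = 2·5^i·i.
Then S(i+1) = S(i) + (5^i(8i + 10)) = (2·5^i·i) + (5^i(8i + 10)).
Simplifying, S(i+1) = 10·5^i(i + 1) = 2·5^(i+1)·(i+1),
which is the closed form with r = i+1.
Hence, by induction on r, the claim holds for every r ≥ 1.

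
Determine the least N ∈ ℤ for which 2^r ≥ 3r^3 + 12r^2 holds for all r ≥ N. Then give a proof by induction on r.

N = 14

At r = 13: 8192 < 8619, so the inequality fails and N ≥ 14. We prove 2^r ≥ 3r^3 + 12r^2 for all r ≥ 14.
When r = 14: 2^r = 16384 and 3r^3 + 12r^2 = 10584, so 16384 ≥ 10584.
Inductive step: suppose the statement holds for some m ≥ 14, so 2^m ≥ 3m^3 + 12m^2.
Then 2^(m + 1) = 2·(2^m) ≥ 2·(3m^3 + 12m^2).
Also, for m ≥ 14 we have 2·(3m^3 + 12m^2) ≥ 3(m+1)^3 + 12(m+1)^2, since 2·(3m^3 + 12m^2) − (3(m+1)^3 + 12(m+1)^2) = 3m^3 + 3m^2 - 33m - 15, which is nonnegative for all m ≥ 14.
Combining, 2^(m + 1) ≥ 3(m+1)^3 + 12(m+1)^2.
This completes the induction.
Hence the smallest such N is 14.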